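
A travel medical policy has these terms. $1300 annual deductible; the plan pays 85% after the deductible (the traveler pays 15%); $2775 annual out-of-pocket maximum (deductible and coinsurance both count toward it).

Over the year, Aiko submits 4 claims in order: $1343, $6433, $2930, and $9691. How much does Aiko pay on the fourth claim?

Claim 1 ($1343): $1300 to deductible, leaving $43; coinsurance $43 × 15% = $6.45. Traveler pays $1306.45; OOP now $1306.45.
Claim 2 ($6433): 15% coinsurance on $6433 = $964.95. Traveler pays $964.95; OOP now $2271.40.
Claim 3 ($2930): deductible met; 15% of $2930 = $439.50. Cost to traveler: $439.50. OOP to date $2710.90.
Claim 4 ($9691): deductible met; 15% of $9691 = $1453.65. That would push OOP to $4164.55, over the $2775 cap, so traveler pays $2775 − $2710.90 = $64.10.

$64.10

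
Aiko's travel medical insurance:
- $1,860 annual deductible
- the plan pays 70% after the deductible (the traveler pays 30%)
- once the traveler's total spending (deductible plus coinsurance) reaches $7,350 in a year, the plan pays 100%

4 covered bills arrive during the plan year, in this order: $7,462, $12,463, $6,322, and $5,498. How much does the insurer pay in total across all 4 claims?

Claim 1 ($7,462): $1,860 to deductible, leaving $5,602; traveler's 30% is $1,680.60. Traveler owes $3,540.60 (running OOP $3,540.60). Insurer: $7,462 − $3,540.60 = $3,921.40.
Claim 2 ($12,463): deductible met; 30% of $12,463 = $3,738.90. Traveler owes $3,738.90 (running OOP $7,279.50). Plan pays $12,463 − $3,738.90 = $8,724.10.
Claim 3 ($6,322): deductible met; 30% of $6,322 = $1,896.60. OOP would hit $9,176.10 > $7,350, so the cap limits the traveler to $7,350 − $7,279.50 = $70.50. Plan pays $6,322 − $70.50 = $6,251.50.
Claim 4 ($5,498): 30% coinsurance on $5,498 = $1,649.40. OOP would hit $8,999.40 > $7,350, so the cap limits the traveler to $7,350 − $7,350 = $0. Plan pays $5,498 − $0 = $5,498.
Insurer total: $3,921.40 + $8,724.10 + $6,251.50 + $5,498 = $24,395.

$24,395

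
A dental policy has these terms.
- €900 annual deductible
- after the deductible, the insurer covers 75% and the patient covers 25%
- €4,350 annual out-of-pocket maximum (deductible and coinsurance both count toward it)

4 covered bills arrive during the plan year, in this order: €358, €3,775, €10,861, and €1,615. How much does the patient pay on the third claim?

Bill 1, €358: all of it applies to the deductible. Patient owes €358 (running OOP €358).
Bill 2, €3,775: €542 finishes the deductible; €3,233 goes to coinsurance; 25% of €3,233 = €808.25. Patient owes €1,350.25 (running OOP €1,708.25).
Bill 3, €10,861: deductible met; 25% of €10,861 = €2,715.25. Adding that to €1,708.25 gives €4,423.50, past the €4,350 cap; patient pays only €4,350 − €1,708.25 = €2,641.75.

€2,641.75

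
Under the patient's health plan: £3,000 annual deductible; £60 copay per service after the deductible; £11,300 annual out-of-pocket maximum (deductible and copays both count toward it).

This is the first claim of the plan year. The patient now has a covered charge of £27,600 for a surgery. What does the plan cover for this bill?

£24,540

The full £3,000 deductible is still open; £3,000 of this bill applies to it.
The remaining £24,600 (= £27,600 − £3,000) moves to the copay.
Copay on this service: £60.
Patient responsibility before any cap: £3,000 + £60 = £3,060.
Year-to-date out-of-pocket becomes £0 + £3,060 = £3,060, still under the £11,300 maximum, so no cap applies.
Insurer pays the balance: £27,600 − £3,060 = £24,540.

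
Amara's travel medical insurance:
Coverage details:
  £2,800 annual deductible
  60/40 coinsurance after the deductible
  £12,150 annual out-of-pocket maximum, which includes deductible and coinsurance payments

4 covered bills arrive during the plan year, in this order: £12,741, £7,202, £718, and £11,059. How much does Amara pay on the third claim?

£287.20

Bill 1, £12,741: £2,800 to deductible, leaving £9,941; 40% of £9,941 = £3,976.40. Traveler pays £6,776.40; OOP now £6,776.40.
Bill 2, £7,202: deductible met; 40% of £7,202 = £2,880.80. Traveler pays £2,880.80; OOP now £9,657.20.
Bill 3, £718: deductible already satisfied, so traveler's share is 40% × £718 = £287.20. Traveler owes £287.20 (running OOP £9,944.40).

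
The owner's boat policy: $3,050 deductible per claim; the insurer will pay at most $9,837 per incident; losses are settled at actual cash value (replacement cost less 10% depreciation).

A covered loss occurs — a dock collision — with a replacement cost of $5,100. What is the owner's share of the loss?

$3,560

At 10% depreciation, ACV = $5,100 − $510 = $4,590.
Subtract the deductible: $4,590 − $3,050 = $1,540.
$1,540 is within the $9,837 limit, so the insurer pays $1,540.
Out of pocket: $5,100 − $1,540 = $3,560.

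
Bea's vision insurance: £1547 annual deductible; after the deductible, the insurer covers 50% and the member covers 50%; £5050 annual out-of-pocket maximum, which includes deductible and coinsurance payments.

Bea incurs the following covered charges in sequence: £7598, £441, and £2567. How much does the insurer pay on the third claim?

#1 (£7598): £1547 to deductible, leaving £6051; coinsurance £6051 × 50% = £3025.50. Member pays £4572.50; OOP now £4572.50. Insurer: £7598 − £4572.50 = £3025.50.
#2 (£441): deductible met; 50% of £441 = £220.50. Member pays £220.50; OOP now £4793. Insurer: £441 − £220.50 = £220.50.
#3 (£2567): 50% coinsurance on £2567 = £1283.50. That would push OOP to £6076.50, over the £5050 cap, so member pays £5050 − £4793 = £257. Insurer: £2567 − £257 = £2310.

£2310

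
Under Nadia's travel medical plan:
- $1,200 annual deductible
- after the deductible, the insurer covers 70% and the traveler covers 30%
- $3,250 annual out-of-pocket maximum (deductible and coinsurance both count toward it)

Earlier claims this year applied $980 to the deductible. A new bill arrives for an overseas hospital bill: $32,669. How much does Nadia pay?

$2,270

Deductible still to meet: $1,200 − $980 = $220.
The remaining $32,449 (= $32,669 − $220) moves to coinsurance.
30% of $32,449 = $9,734.70 falls to the traveler.
That puts the traveler's cost at $220 + $9,734.70 = $9,954.70 before any cap.
Year-to-date out-of-pocket would reach $980 + $9,954.70 = $10,934.70, above the $3,250 maximum, so the traveler pays only $3,250 − $980 = $2,270.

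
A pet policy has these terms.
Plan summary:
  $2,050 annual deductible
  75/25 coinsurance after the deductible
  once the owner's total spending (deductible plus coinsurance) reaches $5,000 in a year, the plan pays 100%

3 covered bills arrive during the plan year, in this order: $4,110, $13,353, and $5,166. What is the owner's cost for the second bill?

$2,435

Claim 1 ($4,110): $2,050 finishes the deductible; $2,060 goes to coinsurance; owner's 25% is $515. Owner pays $2,565; OOP now $2,565.
Claim 2 ($13,353): 25% coinsurance on $13,353 = $3,338.25. That would push OOP to $5,903.25, over the $5,000 cap, so owner pays $5,000 − $2,565 = $2,435.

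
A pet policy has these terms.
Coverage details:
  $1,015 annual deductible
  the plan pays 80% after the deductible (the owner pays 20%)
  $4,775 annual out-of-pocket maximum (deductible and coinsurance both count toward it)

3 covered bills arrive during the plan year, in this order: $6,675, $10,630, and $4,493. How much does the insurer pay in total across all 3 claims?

$17,023

Claim 1 — $6,675: deductible takes $1,015, $5,660 remains; owner's 20% is $1,132. Owner pays $2,147; OOP now $2,147. Plan pays $6,675 − $2,147 = $4,528.
Claim 2 — $10,630: deductible already satisfied, so owner's share is 20% × $10,630 = $2,126. Cost to owner: $2,126. OOP to date $4,273. Insurer: $10,630 − $2,126 = $8,504.
Claim 3 — $4,493: deductible met; 20% of $4,493 = $898.60. Adding that to $4,273 gives $5,171.60, past the $4,775 cap; owner pays only $4,775 − $4,273 = $502. Insurer: $4,493 − $502 = $3,991.
Insurer total: $4,528 + $8,504 + $3,991 = $17,023.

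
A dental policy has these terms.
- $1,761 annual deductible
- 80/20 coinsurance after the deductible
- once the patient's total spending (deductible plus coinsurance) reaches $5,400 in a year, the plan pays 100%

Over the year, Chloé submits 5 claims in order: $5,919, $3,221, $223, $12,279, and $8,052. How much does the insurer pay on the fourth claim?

$10,160.40

Bill 1, $5,919: $1,761 to deductible, leaving $4,158; coinsurance $4,158 × 20% = $831.60. Patient owes $2,592.60 (running OOP $2,592.60). Insurer: $5,919 − $2,592.60 = $3,326.40.
Bill 2, $3,221: 20% coinsurance on $3,221 = $644.20. Patient pays $644.20; OOP now $3,236.80. Plan pays $3,221 − $644.20 = $2,576.80.
Bill 3, $223: 20% coinsurance on $223 = $44.60. Cost to patient: $44.60. OOP to date $3,281.40. Insurer: $223 − $44.60 = $178.40.
Bill 4, $12,279: deductible already satisfied, so patient's share is 20% × $12,279 = $2,455.80. Adding that to $3,281.40 gives $5,737.20, past the $5,400 cap; patient pays only $5,400 − $3,281.40 = $2,118.60. Insurer: $12,279 − $2,118.60 = $10,160.40.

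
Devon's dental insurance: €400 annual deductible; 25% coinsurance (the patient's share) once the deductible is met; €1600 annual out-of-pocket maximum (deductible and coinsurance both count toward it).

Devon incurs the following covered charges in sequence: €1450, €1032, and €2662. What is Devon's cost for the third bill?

€665.50

#1 (€1450): deductible takes €400, €1050 remains; 25% of €1050 = €262.50. Patient owes €662.50 (running OOP €662.50).
#2 (€1032): 25% coinsurance on €1032 = €258. Cost to patient: €258. OOP to date €920.50.
#3 (€2662): deductible met; 25% of €2662 = €665.50. Cost to patient: €665.50. OOP to date €1586.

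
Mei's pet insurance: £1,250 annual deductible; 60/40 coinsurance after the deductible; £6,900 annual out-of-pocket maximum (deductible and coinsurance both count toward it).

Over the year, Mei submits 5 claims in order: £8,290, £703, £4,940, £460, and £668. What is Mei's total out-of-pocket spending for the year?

£6,774.40

#1 (£8,290): deductible takes £1,250, £7,040 remains; coinsurance £7,040 × 40% = £2,816. Cost to owner: £4,066. OOP to date £4,066.
#2 (£703): 40% coinsurance on £703 = £281.20. Owner owes £281.20 (running OOP £4,347.20).
#3 (£4,940): deductible already satisfied, so owner's share is 40% × £4,940 = £1,976. Owner pays £1,976; OOP now £6,323.20.
#4 (£460): deductible already satisfied, so owner's share is 40% × £460 = £184. Owner owes £184 (running OOP £6,507.20).
#5 (£668): deductible already satisfied, so owner's share is 40% × £668 = £267.20. Owner owes £267.20 (running OOP £6,774.40).
Summing the owner's payments: £4,066 + £281.20 + £1,976 + £184 + £267.20 = £6,774.40.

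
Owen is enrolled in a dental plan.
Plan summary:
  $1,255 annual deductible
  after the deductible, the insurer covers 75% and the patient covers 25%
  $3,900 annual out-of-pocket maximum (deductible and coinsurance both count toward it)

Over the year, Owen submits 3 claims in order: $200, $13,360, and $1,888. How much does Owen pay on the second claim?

$3,700

#1 ($200): all of it applies to the deductible. Cost to patient: $200. OOP to date $200.
#2 ($13,360): $1,055 finishes the deductible; $12,305 goes to coinsurance; patient's 25% is $3,076.25. Deductible plus coinsurance: $1,055 + $3,076.25 = $4,131.25. OOP would hit $4,331.25 > $3,900, so the cap limits the patient to $3,900 − $200 = $3,700.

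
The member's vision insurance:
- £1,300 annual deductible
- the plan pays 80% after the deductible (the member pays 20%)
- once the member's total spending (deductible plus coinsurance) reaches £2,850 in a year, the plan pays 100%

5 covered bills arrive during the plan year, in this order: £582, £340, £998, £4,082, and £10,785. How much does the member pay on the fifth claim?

Bill 1, £582: fully absorbed by the deductible. Member owes £582 (running OOP £582).
Bill 2, £340: all of it applies to the deductible. Member pays £340; OOP now £922.
Bill 3, £998: £378 finishes the deductible; £620 goes to coinsurance; 20% of £620 = £124. Member owes £502 (running OOP £1,424).
Bill 4, £4,082: 20% coinsurance on £4,082 = £816.40. Member owes £816.40 (running OOP £2,240.40).
Bill 5, £10,785: deductible met; 20% of £10,785 = £2,157. That would push OOP to £4,397.40, over the £2,850 cap, so member pays £2,850 − £2,240.40 = £609.60.

£609.60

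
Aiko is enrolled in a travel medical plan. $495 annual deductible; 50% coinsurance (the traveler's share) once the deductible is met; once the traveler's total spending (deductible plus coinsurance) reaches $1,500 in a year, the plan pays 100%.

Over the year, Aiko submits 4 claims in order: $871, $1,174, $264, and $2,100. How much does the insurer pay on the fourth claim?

$2,002

Claim 1 ($871): $495 to deductible, leaving $376; traveler's 50% is $188. Traveler pays $683; OOP now $683. Plan pays $871 − $683 = $188.
Claim 2 ($1,174): 50% coinsurance on $1,174 = $587. Traveler owes $587 (running OOP $1,270). Insurer: $1,174 − $587 = $587.
Claim 3 ($264): deductible already satisfied, so traveler's share is 50% × $264 = $132. Traveler pays $132; OOP now $1,402. Plan pays $264 − $132 = $132.
Claim 4 ($2,100): deductible already satisfied, so traveler's share is 50% × $2,100 = $1,050. That would push OOP to $2,452, over the $1,500 cap, so traveler pays $1,500 − $1,402 = $98. Insurer: $2,100 − $98 = $2,002.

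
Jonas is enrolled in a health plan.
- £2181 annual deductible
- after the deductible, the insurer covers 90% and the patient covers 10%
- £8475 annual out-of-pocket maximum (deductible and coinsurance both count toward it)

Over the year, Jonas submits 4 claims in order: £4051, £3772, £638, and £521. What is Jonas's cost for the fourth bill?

£52.10

Bill 1, £4051: deductible takes £2181, £1870 remains; 10% of £1870 = £187. Cost to patient: £2368. OOP to date £2368.
Bill 2, £3772: deductible already satisfied, so patient's share is 10% × £3772 = £377.20. Patient pays £377.20; OOP now £2745.20.
Bill 3, £638: 10% coinsurance on £638 = £63.80. Cost to patient: £63.80. OOP to date £2809.
Bill 4, £521: deductible already satisfied, so patient's share is 10% × £521 = £52.10. Patient owes £52.10 (running OOP £2861.10).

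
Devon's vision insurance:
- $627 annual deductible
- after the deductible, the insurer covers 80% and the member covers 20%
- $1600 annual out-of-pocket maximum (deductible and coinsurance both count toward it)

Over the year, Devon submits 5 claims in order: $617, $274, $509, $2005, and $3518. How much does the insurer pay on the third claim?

#1 ($617): entire amount goes to the deductible. Member pays $617; OOP now $617. Insurer: $617 − $617 = $0.
#2 ($274): $10 finishes the deductible; $264 goes to coinsurance; member's 20% is $52.80. Member owes $62.80 (running OOP $679.80). Insurer: $274 − $62.80 = $211.20.
#3 ($509): deductible already satisfied, so member's share is 20% × $509 = $101.80. Member pays $101.80; OOP now $781.60. Plan pays $509 − $101.80 = $407.20.

$407.20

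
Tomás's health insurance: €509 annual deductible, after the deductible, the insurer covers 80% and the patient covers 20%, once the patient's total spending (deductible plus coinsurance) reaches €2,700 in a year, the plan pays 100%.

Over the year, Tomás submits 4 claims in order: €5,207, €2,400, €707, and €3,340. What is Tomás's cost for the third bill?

€141.40

Claim 1 — €5,207: €509 finishes the deductible; €4,698 goes to coinsurance; 20% of €4,698 = €939.60. Patient owes €1,448.60 (running OOP €1,448.60).
Claim 2 — €2,400: deductible met; 20% of €2,400 = €480. Cost to patient: €480. OOP to date €1,928.60.
Claim 3 — €707: deductible already satisfied, so patient's share is 20% × €707 = €141.40. Patient owes €141.40 (running OOP €2,070).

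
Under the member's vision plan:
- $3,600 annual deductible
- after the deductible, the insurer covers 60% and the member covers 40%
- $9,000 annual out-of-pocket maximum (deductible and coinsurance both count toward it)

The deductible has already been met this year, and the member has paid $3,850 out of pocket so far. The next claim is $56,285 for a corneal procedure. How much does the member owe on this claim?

$5,150

The deductible is already satisfied, so the full bill goes to coinsurance.
40% of $56,285 = $22,514 falls to the member.
Adding $22,514 to the $3,850 already spent would give $26,364, which exceeds the $9,000 cap; the member pays just $9,000 − $3,850 = $5,150.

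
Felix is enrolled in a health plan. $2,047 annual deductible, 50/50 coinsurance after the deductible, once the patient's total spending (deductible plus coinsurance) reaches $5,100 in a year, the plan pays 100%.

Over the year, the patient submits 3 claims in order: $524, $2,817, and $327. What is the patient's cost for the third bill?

Claim 1 — $524: fully absorbed by the deductible. Cost to patient: $524. OOP to date $524.
Claim 2 — $2,817: $1,523 finishes the deductible; $1,294 goes to coinsurance; 50% of $1,294 = $647. Patient pays $2,170; OOP now $2,694.
Claim 3 — $327: deductible already satisfied, so patient's share is 50% × $327 = $163.50. Patient owes $163.50 (running OOP $2,857.50).

$163.50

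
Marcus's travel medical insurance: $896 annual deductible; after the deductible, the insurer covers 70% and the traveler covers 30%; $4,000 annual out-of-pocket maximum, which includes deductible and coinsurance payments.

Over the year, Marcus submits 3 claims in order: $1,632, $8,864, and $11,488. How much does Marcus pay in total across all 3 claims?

$4,000

Claim 1 — $1,632: $896 to deductible, leaving $736; 30% of $736 = $220.80. Traveler owes $1,116.80 (running OOP $1,116.80).
Claim 2 — $8,864: deductible already satisfied, so traveler's share is 30% × $8,864 = $2,659.20. Cost to traveler: $2,659.20. OOP to date $3,776.
Claim 3 — $11,488: deductible already satisfied, so traveler's share is 30% × $11,488 = $3,446.40. Adding that to $3,776 gives $7,222.40, past the $4,000 cap; traveler pays only $4,000 − $3,776 = $224.
Total paid by the traveler: $1,116.80 + $2,659.20 + $224 = $4,000.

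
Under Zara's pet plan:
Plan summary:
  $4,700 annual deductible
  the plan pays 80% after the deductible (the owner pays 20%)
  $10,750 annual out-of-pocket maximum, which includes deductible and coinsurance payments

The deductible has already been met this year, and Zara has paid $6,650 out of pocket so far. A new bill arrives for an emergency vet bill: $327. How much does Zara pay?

With the deductible met, the entire $327 is subject to coinsurance.
20% of $327 = $65.40 falls to the owner.
Total out-of-pocket so far would be $6,650 + $65.40 = $6,715.40, below the $10,750 cap — no reduction.

$65.40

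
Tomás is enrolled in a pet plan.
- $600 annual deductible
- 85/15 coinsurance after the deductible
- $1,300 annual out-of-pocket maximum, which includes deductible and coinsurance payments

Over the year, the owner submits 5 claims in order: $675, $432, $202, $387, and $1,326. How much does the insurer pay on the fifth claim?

$1,127.10

Bill 1, $675: $600 to deductible, leaving $75; owner's 15% is $11.25. Cost to owner: $611.25. OOP to date $611.25. Insurer: $675 − $611.25 = $63.75.
Bill 2, $432: deductible met; 15% of $432 = $64.80. Cost to owner: $64.80. OOP to date $676.05. Insurer: $432 − $64.80 = $367.20.
Bill 3, $202: deductible already satisfied, so owner's share is 15% × $202 = $30.30. Owner owes $30.30 (running OOP $706.35). Plan pays $202 − $30.30 = $171.70.
Bill 4, $387: deductible met; 15% of $387 = $58.05. Owner pays $58.05; OOP now $764.40. Plan pays $387 − $58.05 = $328.95.
Bill 5, $1,326: 15% coinsurance on $1,326 = $198.90. Cost to owner: $198.90. OOP to date $963.30. Insurer: $1,326 − $198.90 = $1,127.10.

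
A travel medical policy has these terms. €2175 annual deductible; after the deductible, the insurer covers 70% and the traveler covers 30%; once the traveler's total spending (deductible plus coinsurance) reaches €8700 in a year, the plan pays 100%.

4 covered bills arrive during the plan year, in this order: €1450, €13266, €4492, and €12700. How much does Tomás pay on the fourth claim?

Bill 1, €1450: all of it applies to the deductible. Traveler pays €1450; OOP now €1450.
Bill 2, €13266: €725 to deductible, leaving €12541; 30% of €12541 = €3762.30. Cost to traveler: €4487.30. OOP to date €5937.30.
Bill 3, €4492: deductible met; 30% of €4492 = €1347.60. Cost to traveler: €1347.60. OOP to date €7284.90.
Bill 4, €12700: deductible already satisfied, so traveler's share is 30% × €12700 = €3810. OOP would hit €11094.90 > €8700, so the cap limits the traveler to €8700 − €7284.90 = €1415.10.

€1415.10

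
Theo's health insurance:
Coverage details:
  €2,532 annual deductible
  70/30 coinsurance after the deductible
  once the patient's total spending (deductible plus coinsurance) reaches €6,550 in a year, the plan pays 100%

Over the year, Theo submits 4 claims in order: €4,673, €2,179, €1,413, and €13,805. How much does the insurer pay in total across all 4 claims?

€15,520

Claim 1 — €4,673: deductible takes €2,532, €2,141 remains; 30% of €2,141 = €642.30. Cost to patient: €3,174.30. OOP to date €3,174.30. Insurer: €4,673 − €3,174.30 = €1,498.70.
Claim 2 — €2,179: deductible already satisfied, so patient's share is 30% × €2,179 = €653.70. Patient pays €653.70; OOP now €3,828. Insurer: €2,179 − €653.70 = €1,525.30.
Claim 3 — €1,413: deductible already satisfied, so patient's share is 30% × €1,413 = €423.90. Cost to patient: €423.90. OOP to date €4,251.90. Plan pays €1,413 − €423.90 = €989.10.
Claim 4 — €13,805: deductible already satisfied, so patient's share is 30% × €13,805 = €4,141.50. Adding that to €4,251.90 gives €8,393.40, past the €6,550 cap; patient pays only €6,550 − €4,251.90 = €2,298.10. Plan pays €13,805 − €2,298.10 = €11,506.90.
Insurer total = bills − patient's total = €22,070 − €6,550 = €15,520.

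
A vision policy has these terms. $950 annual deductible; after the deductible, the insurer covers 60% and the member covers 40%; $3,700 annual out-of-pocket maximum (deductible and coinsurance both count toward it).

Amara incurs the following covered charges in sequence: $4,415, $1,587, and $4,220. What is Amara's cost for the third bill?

$729.20

Claim 1 — $4,415: $950 finishes the deductible; $3,465 goes to coinsurance; 40% of $3,465 = $1,386. Cost to member: $2,336. OOP to date $2,336.
Claim 2 — $1,587: deductible met; 40% of $1,587 = $634.80. Cost to member: $634.80. OOP to date $2,970.80.
Claim 3 — $4,220: deductible already satisfied, so member's share is 40% × $4,220 = $1,688. OOP would hit $4,658.80 > $3,700, so the cap limits the member to $3,700 − $2,970.80 = $729.20.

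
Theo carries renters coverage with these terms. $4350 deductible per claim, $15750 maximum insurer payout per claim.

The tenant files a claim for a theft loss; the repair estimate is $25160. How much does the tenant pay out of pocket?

Subtract the deductible: $25160 − $4350 = $20810.
$20810 exceeds the $15750 limit, so the insurer pays the limit: $15750.
The tenant bears the rest of the original loss: $25160 − $15750 = $9410.

$9410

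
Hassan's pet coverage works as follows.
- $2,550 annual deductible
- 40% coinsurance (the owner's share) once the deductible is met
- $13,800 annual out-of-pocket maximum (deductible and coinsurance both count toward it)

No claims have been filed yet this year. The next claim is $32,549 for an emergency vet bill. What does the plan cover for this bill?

Deductible not yet touched, so the first $2,550 of the bill goes to the deductible.
After the $2,550 deductible portion, $32,549 − $2,550 = $29,999 is subject to coinsurance.
Coinsurance: $29,999 × 40% = $11,999.60.
Owner responsibility before any cap: $2,550 + $11,999.60 = $14,549.60.
Adding $14,549.60 to the $0 already spent would give $14,549.60, which exceeds the $13,800 cap; the owner pays just $13,800 − $0 = $13,800.
Insurer pays the balance: $32,549 − $13,800 = $18,749.

$18,749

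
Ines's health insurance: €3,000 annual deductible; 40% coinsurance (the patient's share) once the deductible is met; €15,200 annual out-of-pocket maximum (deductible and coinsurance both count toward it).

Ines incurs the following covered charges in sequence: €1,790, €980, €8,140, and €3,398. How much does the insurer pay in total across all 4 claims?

€6,784.80

#1 (€1,790): all of it applies to the deductible. Cost to patient: €1,790. OOP to date €1,790. Plan pays €1,790 − €1,790 = €0.
#2 (€980): all of it applies to the deductible. Patient owes €980 (running OOP €2,770). Insurer: €980 − €980 = €0.
#3 (€8,140): €230 to deductible, leaving €7,910; coinsurance €7,910 × 40% = €3,164. Cost to patient: €3,394. OOP to date €6,164. Plan pays €8,140 − €3,394 = €4,746.
#4 (€3,398): deductible already satisfied, so patient's share is 40% × €3,398 = €1,359.20. Patient owes €1,359.20 (running OOP €7,523.20). Plan pays €3,398 − €1,359.20 = €2,038.80.
Insurer total = bills − patient's total = €14,308 − €7,523.20 = €6,784.80.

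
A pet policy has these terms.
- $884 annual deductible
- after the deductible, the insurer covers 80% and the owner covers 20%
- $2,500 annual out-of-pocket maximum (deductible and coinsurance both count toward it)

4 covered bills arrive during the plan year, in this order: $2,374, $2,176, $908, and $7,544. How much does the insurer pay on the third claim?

Claim 1 — $2,374: $884 finishes the deductible; $1,490 goes to coinsurance; coinsurance $1,490 × 20% = $298. Owner owes $1,182 (running OOP $1,182). Plan pays $2,374 − $1,182 = $1,192.
Claim 2 — $2,176: 20% coinsurance on $2,176 = $435.20. Owner owes $435.20 (running OOP $1,617.20). Plan pays $2,176 − $435.20 = $1,740.80.
Claim 3 — $908: deductible already satisfied, so owner's share is 20% × $908 = $181.60. Owner owes $181.60 (running OOP $1,798.80). Plan pays $908 − $181.60 = $726.40.

$726.40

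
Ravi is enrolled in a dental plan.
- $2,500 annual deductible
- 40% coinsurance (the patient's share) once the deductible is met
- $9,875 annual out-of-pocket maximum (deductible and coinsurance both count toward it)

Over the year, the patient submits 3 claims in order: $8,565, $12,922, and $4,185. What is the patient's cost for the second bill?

Claim 1 — $8,565: $2,500 to deductible, leaving $6,065; patient's 40% is $2,426. Patient owes $4,926 (running OOP $4,926).
Claim 2 — $12,922: deductible already satisfied, so patient's share is 40% × $12,922 = $5,168.80. OOP would hit $10,094.80 > $9,875, so the cap limits the patient to $9,875 − $4,926 = $4,949.

$4,949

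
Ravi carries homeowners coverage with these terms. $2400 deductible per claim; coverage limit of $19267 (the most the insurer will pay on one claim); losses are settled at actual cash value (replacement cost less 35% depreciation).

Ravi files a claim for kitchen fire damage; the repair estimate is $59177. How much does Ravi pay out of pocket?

Actual cash value after 35% depreciation: $59177 × 65% = $38465.05.
After the deductible, $38465.05 − $2400 = $36065.05 remains.
Since $36065.05 > $19267, the payout is capped at $19267.
Homeowner's share is the uncovered remainder: $59177 − $19267 = $39910.

$39910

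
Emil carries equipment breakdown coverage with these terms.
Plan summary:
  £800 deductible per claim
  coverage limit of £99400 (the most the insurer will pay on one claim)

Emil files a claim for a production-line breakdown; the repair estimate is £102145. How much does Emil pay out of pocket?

£2745

Subtract the deductible: £102145 − £800 = £101345.
Since £101345 > £99400, the payout is capped at £99400.
The business owner bears the rest of the original loss: £102145 − £99400 = £2745.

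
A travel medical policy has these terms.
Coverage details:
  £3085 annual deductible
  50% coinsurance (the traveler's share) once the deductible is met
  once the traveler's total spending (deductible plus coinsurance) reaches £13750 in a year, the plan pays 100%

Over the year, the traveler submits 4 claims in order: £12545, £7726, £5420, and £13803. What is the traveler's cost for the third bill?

Bill 1, £12545: deductible takes £3085, £9460 remains; coinsurance £9460 × 50% = £4730. Traveler owes £7815 (running OOP £7815).
Bill 2, £7726: deductible already satisfied, so traveler's share is 50% × £7726 = £3863. Traveler owes £3863 (running OOP £11678).
Bill 3, £5420: deductible met; 50% of £5420 = £2710. OOP would hit £14388 > £13750, so the cap limits the traveler to £13750 − £11678 = £2072.

£2072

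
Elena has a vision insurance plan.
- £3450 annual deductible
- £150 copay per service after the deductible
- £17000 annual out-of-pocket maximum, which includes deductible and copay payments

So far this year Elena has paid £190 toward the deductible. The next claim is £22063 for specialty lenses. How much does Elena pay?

£3410

Deductible still to meet: £3450 − £190 = £3260.
That leaves £22063 − £3260 = £18803 for the copay.
Copay on this service: £150.
So the member owes £3260 + £150 = £3410 before any cap.
Total out-of-pocket so far would be £190 + £3410 = £3600, below the £17000 cap — no reduction.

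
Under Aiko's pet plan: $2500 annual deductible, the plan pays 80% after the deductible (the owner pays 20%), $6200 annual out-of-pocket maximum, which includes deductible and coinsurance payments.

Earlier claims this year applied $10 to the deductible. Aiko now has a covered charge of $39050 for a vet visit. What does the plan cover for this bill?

$32860

Remaining deductible: $2500 − $10 = $2490.
After the $2490 deductible portion, $39050 − $2490 = $36560 is subject to coinsurance.
Coinsurance: $36560 × 20% = $7312.
So the owner owes $2490 + $7312 = $9802 before any cap.
That would bring total out-of-pocket to $9812, past the $6200 cap. The owner is capped at $6200 − $10 = $6190 on this claim.
The plan picks up $39050 − $6190 = $32860.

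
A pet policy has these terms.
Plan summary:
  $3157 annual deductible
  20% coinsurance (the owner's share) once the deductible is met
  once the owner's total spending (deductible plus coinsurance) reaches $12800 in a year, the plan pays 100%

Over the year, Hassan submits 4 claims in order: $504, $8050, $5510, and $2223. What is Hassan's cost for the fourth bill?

$444.60

#1 ($504): all of it applies to the deductible. Owner pays $504; OOP now $504.
#2 ($8050): $2653 to deductible, leaving $5397; coinsurance $5397 × 20% = $1079.40. Cost to owner: $3732.40. OOP to date $4236.40.
#3 ($5510): deductible already satisfied, so owner's share is 20% × $5510 = $1102. Owner pays $1102; OOP now $5338.40.
#4 ($2223): deductible met; 20% of $2223 = $444.60. Owner owes $444.60 (running OOP $5783).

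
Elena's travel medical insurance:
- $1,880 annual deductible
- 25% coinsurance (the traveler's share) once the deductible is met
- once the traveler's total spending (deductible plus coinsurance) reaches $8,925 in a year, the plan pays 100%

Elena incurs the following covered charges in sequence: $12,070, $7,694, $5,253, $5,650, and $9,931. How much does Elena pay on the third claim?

Claim 1 — $12,070: $1,880 to deductible, leaving $10,190; traveler's 25% is $2,547.50. Cost to traveler: $4,427.50. OOP to date $4,427.50.
Claim 2 — $7,694: deductible met; 25% of $7,694 = $1,923.50. Traveler owes $1,923.50 (running OOP $6,351).
Claim 3 — $5,253: 25% coinsurance on $5,253 = $1,313.25. Traveler pays $1,313.25; OOP now $7,664.25.

$1,313.25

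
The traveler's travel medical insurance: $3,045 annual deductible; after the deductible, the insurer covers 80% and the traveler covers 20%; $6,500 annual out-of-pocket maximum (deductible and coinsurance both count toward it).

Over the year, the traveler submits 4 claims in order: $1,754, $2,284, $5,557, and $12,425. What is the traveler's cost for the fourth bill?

$2,145

Bill 1, $1,754: all of it applies to the deductible. Traveler pays $1,754; OOP now $1,754.
Bill 2, $2,284: $1,291 finishes the deductible; $993 goes to coinsurance; coinsurance $993 × 20% = $198.60. Traveler owes $1,489.60 (running OOP $3,243.60).
Bill 3, $5,557: deductible already satisfied, so traveler's share is 20% × $5,557 = $1,111.40. Cost to traveler: $1,111.40. OOP to date $4,355.
Bill 4, $12,425: deductible met; 20% of $12,425 = $2,485. OOP would hit $6,840 > $6,500, so the cap limits the traveler to $6,500 − $4,355 = $2,145.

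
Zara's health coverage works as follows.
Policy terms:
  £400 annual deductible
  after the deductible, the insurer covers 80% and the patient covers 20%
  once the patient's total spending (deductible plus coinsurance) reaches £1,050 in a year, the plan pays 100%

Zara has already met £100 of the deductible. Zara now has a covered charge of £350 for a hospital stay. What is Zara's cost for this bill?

Deductible still to meet: £400 − £100 = £300.
After the £300 deductible portion, £350 − £300 = £50 is subject to coinsurance.
20% of £50 = £10 falls to the patient.
So the patient owes £300 + £10 = £310 before any cap.
Year-to-date out-of-pocket becomes £100 + £310 = £410, still under the £1,050 maximum, so no cap applies.

£310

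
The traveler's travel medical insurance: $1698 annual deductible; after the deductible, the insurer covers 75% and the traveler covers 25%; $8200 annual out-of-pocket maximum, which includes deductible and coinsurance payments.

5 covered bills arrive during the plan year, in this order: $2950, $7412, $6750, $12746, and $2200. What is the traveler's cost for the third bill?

$1687.50

Bill 1, $2950: $1698 to deductible, leaving $1252; 25% of $1252 = $313. Cost to traveler: $2011. OOP to date $2011.
Bill 2, $7412: 25% coinsurance on $7412 = $1853. Traveler pays $1853; OOP now $3864.
Bill 3, $6750: deductible already satisfied, so traveler's share is 25% × $6750 = $1687.50. Traveler pays $1687.50; OOP now $5551.50.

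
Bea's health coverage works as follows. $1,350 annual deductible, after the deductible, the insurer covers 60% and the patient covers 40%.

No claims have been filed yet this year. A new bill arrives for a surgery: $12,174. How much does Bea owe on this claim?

The full $1,350 deductible is still open; $1,350 of this bill applies to it.
After the $1,350 deductible portion, $12,174 − $1,350 = $10,824 is subject to coinsurance.
Patient's 40% share of $10,824 is $4,329.60.
That puts the patient's cost at $1,350 + $4,329.60 = $5,679.60.

$5,679.60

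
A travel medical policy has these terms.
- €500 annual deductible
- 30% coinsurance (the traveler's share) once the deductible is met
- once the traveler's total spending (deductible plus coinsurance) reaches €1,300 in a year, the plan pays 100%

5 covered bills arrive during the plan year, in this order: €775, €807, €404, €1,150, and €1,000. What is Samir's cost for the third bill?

#1 (€775): €500 finishes the deductible; €275 goes to coinsurance; traveler's 30% is €82.50. Traveler pays €582.50; OOP now €582.50.
#2 (€807): 30% coinsurance on €807 = €242.10. Traveler owes €242.10 (running OOP €824.60).
#3 (€404): 30% coinsurance on €404 = €121.20. Traveler pays €121.20; OOP now €945.80.

€121.20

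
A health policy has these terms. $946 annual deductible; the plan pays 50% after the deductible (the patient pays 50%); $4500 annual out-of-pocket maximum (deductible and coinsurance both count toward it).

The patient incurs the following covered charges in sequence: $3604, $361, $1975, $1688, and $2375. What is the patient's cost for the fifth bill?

$213

Bill 1, $3604: deductible takes $946, $2658 remains; 50% of $2658 = $1329. Patient pays $2275; OOP now $2275.
Bill 2, $361: deductible met; 50% of $361 = $180.50. Patient pays $180.50; OOP now $2455.50.
Bill 3, $1975: 50% coinsurance on $1975 = $987.50. Patient owes $987.50 (running OOP $3443).
Bill 4, $1688: deductible met; 50% of $1688 = $844. Patient pays $844; OOP now $4287.
Bill 5, $2375: deductible met; 50% of $2375 = $1187.50. Adding that to $4287 gives $5474.50, past the $4500 cap; patient pays only $4500 − $4287 = $213.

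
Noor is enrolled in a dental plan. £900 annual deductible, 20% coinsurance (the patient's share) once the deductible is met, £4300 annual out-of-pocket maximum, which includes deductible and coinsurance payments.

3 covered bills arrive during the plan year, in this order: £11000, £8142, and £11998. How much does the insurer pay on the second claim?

Bill 1, £11000: £900 finishes the deductible; £10100 goes to coinsurance; patient's 20% is £2020. Patient owes £2920 (running OOP £2920). Plan pays £11000 − £2920 = £8080.
Bill 2, £8142: deductible already satisfied, so patient's share is 20% × £8142 = £1628.40. OOP would hit £4548.40 > £4300, so the cap limits the patient to £4300 − £2920 = £1380. Plan pays £8142 − £1380 = £6762.

£6762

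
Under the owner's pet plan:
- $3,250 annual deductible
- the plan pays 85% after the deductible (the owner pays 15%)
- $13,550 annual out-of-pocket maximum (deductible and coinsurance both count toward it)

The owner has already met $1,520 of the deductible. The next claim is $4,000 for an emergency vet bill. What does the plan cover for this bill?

Remaining deductible: $3,250 − $1,520 = $1,730.
After the $1,730 deductible portion, $4,000 − $1,730 = $2,270 is subject to coinsurance.
Owner's 15% share of $2,270 is $340.50.
Owner responsibility before any cap: $1,730 + $340.50 = $2,070.50.
Year-to-date out-of-pocket becomes $1,520 + $2,070.50 = $3,590.50, still under the $13,550 maximum, so no cap applies.
The plan picks up $4,000 − $2,070.50 = $1,929.50.

$1,929.50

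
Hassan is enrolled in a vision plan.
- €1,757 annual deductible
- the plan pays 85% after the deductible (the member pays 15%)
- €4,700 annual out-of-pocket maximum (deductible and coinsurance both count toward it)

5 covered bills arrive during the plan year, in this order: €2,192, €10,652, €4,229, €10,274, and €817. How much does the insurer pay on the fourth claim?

Claim 1 (€2,192): deductible takes €1,757, €435 remains; coinsurance €435 × 15% = €65.25. Cost to member: €1,822.25. OOP to date €1,822.25. Insurer: €2,192 − €1,822.25 = €369.75.
Claim 2 (€10,652): deductible already satisfied, so member's share is 15% × €10,652 = €1,597.80. Member owes €1,597.80 (running OOP €3,420.05). Insurer: €10,652 − €1,597.80 = €9,054.20.
Claim 3 (€4,229): deductible met; 15% of €4,229 = €634.35. Member pays €634.35; OOP now €4,054.40. Plan pays €4,229 − €634.35 = €3,594.65.
Claim 4 (€10,274): deductible already satisfied, so member's share is 15% × €10,274 = €1,541.10. OOP would hit €5,595.50 > €4,700, so the cap limits the member to €4,700 − €4,054.40 = €645.60. Plan pays €10,274 − €645.60 = €9,628.40.

€9,628.40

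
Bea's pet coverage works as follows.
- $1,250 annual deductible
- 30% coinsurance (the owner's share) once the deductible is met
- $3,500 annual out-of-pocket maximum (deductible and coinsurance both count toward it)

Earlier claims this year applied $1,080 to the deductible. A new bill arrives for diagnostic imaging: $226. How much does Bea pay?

Deductible still to meet: $1,250 − $1,080 = $170.
That leaves $226 − $170 = $56 for coinsurance.
Owner's 30% share of $56 is $16.80.
That puts the owner's cost at $170 + $16.80 = $186.80 before any cap.
Cumulative spending $1,080 + $186.80 = $1,266.80 stays under the $3,500 maximum.

$186.80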